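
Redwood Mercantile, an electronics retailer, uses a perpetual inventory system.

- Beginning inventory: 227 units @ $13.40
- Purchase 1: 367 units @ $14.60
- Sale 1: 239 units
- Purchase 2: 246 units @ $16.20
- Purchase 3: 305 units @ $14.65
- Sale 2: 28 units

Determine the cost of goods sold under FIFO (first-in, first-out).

COGS = $3,625.80

Sale 1 (239) [FIFO — oldest first]: 227 @ $13.40 + 12 @ $14.60 = $3,217.00
Sale 2 (28) [FIFO — oldest first]: 28 @ $14.60 = $408.80
Total COGS = $3,217.00 + $408.80 = $3,625.80
Ending inventory: 327 @ $14.60 + 246 @ $16.20 + 305 @ $14.65 = $13,227.65
Check: goods available $16,853.45 = COGS $3,625.80 + ending $13,227.65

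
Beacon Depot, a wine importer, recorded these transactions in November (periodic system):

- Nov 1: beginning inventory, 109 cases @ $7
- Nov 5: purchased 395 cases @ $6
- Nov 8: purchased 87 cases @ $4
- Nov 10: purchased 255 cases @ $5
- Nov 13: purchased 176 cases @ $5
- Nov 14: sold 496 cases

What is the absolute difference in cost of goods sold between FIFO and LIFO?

FIFO COGS: 109 @ $7 + 387 @ $6 = $3,085
LIFO COGS: 176 @ $5 + 255 @ $5 + 65 @ $4 = $2,415
Difference = |$3,085 − $2,415| = $670

$670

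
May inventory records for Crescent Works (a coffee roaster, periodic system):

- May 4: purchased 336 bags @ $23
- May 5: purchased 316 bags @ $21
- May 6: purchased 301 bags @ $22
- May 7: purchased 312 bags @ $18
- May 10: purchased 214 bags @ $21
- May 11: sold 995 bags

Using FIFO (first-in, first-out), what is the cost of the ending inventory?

May 11, 995 sold [FIFO — oldest first]: 336 @ $23 + 316 @ $21 + 301 @ $22 + 42 @ $18 = $21,742
Ending inventory: 270 @ $18 + 214 @ $21 = $9,354
Check: goods available $31,096 = COGS $21,742 + ending $9,354

Ending inventory = $9,354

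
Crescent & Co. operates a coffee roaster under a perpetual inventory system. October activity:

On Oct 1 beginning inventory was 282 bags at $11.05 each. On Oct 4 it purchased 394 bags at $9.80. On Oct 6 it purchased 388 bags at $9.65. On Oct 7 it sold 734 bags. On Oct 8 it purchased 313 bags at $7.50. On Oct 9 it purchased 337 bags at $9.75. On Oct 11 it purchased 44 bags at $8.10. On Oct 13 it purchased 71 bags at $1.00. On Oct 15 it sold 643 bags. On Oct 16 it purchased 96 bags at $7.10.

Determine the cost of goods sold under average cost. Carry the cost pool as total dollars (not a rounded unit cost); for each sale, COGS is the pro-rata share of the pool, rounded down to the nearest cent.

After Oct 1: 282 on hand, pool $3,116.10 (≈ $11.0500 each)
After Oct 4: 676 on hand, pool $6,977.30 (≈ $10.3214 each)
After Oct 6: 1064 on hand, pool $10,721.50 (≈ $10.0766 each)
Oct 7, sell 734: 734/1064 × $10,721.50 → $7,396.22
After Oct 8: 643 on hand, pool $5,672.78 (≈ $8.8224 each)
After Oct 9: 980 on hand, pool $8,958.53 (≈ $9.1414 each)
After Oct 11: 1024 on hand, pool $9,314.93 (≈ $9.0966 each)
After Oct 13: 1095 on hand, pool $9,385.93 (≈ $8.5716 each)
Oct 15, sell 643: 643/1095 × $9,385.93 → $5,511.55
After Oct 16: 548 on hand, pool $4,555.98 (≈ $8.3138 each)
Total COGS = $7,396.22 + $5,511.55 = $12,907.77
Ending inventory (cost pool remaining) = $4,555.98
Check: goods available $17,463.75 = COGS $12,907.77 + ending $4,555.98

COGS = $12,907.77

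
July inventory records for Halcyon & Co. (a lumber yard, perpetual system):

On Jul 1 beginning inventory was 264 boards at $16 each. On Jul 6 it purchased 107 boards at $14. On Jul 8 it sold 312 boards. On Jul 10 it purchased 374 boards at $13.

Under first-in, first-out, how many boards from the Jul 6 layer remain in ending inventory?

59

Jul 8, 312 sold [FIFO — oldest first]: 264 @ $16 + 48 @ $14 = $4,896
Ending inventory: 59 @ $14 + 374 @ $13 = $5,688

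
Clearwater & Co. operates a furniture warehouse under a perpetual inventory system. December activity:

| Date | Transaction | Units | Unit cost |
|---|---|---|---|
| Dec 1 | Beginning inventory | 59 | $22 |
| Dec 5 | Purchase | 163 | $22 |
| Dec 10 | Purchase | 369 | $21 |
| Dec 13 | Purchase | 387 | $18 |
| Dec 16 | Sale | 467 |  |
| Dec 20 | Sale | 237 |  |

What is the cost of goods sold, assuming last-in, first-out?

COGS = $13,623

Dec 16, 467 sold [LIFO — newest first]: 387 @ $18 + 80 @ $21 = $8,646
Dec 20, 237 sold [LIFO — newest first]: 237 @ $21 = $4,977
Total COGS = $8,646 + $4,977 = $13,623
Ending inventory: 59 @ $22 + 163 @ $22 + 52 @ $21 = $5,976
Check: goods available $19,599 = COGS $13,623 + ending $5,976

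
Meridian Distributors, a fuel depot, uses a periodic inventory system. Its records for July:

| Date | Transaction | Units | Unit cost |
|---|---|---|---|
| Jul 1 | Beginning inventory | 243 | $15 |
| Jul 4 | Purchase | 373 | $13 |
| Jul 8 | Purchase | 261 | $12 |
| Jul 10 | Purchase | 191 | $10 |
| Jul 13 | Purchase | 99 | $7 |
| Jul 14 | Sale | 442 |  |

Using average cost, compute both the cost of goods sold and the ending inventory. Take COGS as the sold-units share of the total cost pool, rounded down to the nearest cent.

COGS = $5,389.21; ending inventory = $8,839.79

Jul 14, sell 442: 442/1167 × $14,229.00 → $5,389.21
Ending inventory (cost pool remaining) = $8,839.79
Check: goods available $14,229.00 = COGS $5,389.21 + ending $8,839.79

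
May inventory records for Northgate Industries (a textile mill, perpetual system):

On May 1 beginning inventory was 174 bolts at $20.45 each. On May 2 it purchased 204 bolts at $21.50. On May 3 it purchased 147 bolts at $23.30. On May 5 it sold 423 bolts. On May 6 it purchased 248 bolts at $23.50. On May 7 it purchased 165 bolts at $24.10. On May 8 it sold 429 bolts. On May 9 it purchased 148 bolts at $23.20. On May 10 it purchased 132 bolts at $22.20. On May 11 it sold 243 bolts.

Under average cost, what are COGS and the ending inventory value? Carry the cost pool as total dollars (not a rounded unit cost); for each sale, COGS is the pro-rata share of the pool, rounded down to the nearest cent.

COGS = $24,724.98; ending inventory = $2,812.92

After May 1: 174 on hand, pool $3,558.30 (≈ $20.4500 each)
After May 2: 378 on hand, pool $7,944.30 (≈ $21.0167 each)
After May 3: 525 on hand, pool $11,369.40 (≈ $21.6560 each)
May 5, sell 423: 423/525 × $11,369.40 → $9,160.48
After May 6: 350 on hand, pool $8,036.92 (≈ $22.9626 each)
After May 7: 515 on hand, pool $12,013.42 (≈ $23.3270 each)
May 8, sell 429: 429/515 × $12,013.42 → $10,007.29
After May 9: 234 on hand, pool $5,439.73 (≈ $23.2467 each)
After May 10: 366 on hand, pool $8,370.13 (≈ $22.8692 each)
May 11, sell 243: 243/366 × $8,370.13 → $5,557.21
Total COGS = $9,160.48 + $10,007.29 + $5,557.21 = $24,724.98
Ending inventory (cost pool remaining) = $2,812.92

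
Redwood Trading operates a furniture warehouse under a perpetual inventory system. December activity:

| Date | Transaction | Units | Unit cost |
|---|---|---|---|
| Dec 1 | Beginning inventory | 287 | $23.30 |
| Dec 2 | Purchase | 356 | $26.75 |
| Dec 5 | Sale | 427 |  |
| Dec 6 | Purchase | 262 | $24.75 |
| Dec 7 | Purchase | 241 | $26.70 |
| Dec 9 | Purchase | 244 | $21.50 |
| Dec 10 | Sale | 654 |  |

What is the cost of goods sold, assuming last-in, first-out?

Dec 5, 427 sold [LIFO — newest first]: 356 @ $26.75 + 71 @ $23.30 = $11,177.30
Dec 10, 654 sold [LIFO — newest first]: 244 @ $21.50 + 241 @ $26.70 + 169 @ $24.75 = $15,863.45
Total COGS = $11,177.30 + $15,863.45 = $27,040.75
Ending inventory: 216 @ $23.30 + 93 @ $24.75 = $7,334.55
Check: goods available $34,375.30 = COGS $27,040.75 + ending $7,334.55

COGS = $27,040.75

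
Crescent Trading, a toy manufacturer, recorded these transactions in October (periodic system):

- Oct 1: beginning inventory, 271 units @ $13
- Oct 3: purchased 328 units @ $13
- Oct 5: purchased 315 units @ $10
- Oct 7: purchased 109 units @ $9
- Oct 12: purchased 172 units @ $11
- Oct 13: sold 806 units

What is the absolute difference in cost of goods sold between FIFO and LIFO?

$1,104

FIFO COGS: 271 @ $13 + 328 @ $13 + 207 @ $10 = $9,857
LIFO COGS: 172 @ $11 + 109 @ $9 + 315 @ $10 + 210 @ $13 = $8,753
Difference = |$9,857 − $8,753| = $1,104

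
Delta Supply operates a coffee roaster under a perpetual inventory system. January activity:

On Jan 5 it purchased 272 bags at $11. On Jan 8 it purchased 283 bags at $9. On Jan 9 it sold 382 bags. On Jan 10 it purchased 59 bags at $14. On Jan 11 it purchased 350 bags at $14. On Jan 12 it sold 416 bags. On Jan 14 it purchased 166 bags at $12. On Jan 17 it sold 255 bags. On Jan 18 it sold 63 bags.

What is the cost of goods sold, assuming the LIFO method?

Jan 9, 382 sold [LIFO — newest first]: 283 @ $9 + 99 @ $11 = $3,636
Jan 12, 416 sold [LIFO — newest first]: 350 @ $14 + 59 @ $14 + 7 @ $11 = $5,803
Jan 17, 255 sold [LIFO — newest first]: 166 @ $12 + 89 @ $11 = $2,971
Jan 18, 63 sold [LIFO — newest first]: 63 @ $11 = $693
Total COGS = $3,636 + $5,803 + $2,971 + $693 = $13,103
Ending inventory: 14 @ $11 = $154

COGS = $13,103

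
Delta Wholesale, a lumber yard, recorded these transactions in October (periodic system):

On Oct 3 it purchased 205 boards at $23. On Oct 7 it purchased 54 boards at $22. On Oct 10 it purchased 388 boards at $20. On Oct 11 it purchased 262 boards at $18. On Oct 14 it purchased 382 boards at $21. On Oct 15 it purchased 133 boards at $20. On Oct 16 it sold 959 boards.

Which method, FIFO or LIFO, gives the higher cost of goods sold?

FIFO COGS: 205 @ $23 + 54 @ $22 + 388 @ $20 + 262 @ $18 + 50 @ $21 = $19,429
LIFO COGS: 133 @ $20 + 382 @ $21 + 262 @ $18 + 182 @ $20 = $19,038

FIFO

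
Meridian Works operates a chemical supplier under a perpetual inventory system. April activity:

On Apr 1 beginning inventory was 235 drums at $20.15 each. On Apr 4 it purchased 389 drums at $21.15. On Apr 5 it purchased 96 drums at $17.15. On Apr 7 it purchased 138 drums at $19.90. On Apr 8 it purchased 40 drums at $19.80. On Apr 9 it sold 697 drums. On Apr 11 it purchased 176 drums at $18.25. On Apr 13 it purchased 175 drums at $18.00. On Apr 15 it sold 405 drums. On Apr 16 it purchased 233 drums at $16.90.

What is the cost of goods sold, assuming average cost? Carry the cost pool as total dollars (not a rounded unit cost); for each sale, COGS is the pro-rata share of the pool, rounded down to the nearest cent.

COGS = $21,733.26

After Apr 1: 235 on hand, pool $4,735.25 (≈ $20.1500 each)
After Apr 4: 624 on hand, pool $12,962.60 (≈ $20.7734 each)
After Apr 5: 720 on hand, pool $14,609.00 (≈ $20.2903 each)
After Apr 7: 858 on hand, pool $17,355.20 (≈ $20.2275 each)
After Apr 8: 898 on hand, pool $18,147.20 (≈ $20.2085 each)
Apr 9, sell 697: 697/898 × $18,147.20 → $14,085.29
After Apr 11: 377 on hand, pool $7,273.91 (≈ $19.2942 each)
After Apr 13: 552 on hand, pool $10,423.91 (≈ $18.8839 each)
Apr 15, sell 405: 405/552 × $10,423.91 → $7,647.97
After Apr 16: 380 on hand, pool $6,713.64 (≈ $17.6675 each)
Total COGS = $14,085.29 + $7,647.97 = $21,733.26
Ending inventory (cost pool remaining) = $6,713.64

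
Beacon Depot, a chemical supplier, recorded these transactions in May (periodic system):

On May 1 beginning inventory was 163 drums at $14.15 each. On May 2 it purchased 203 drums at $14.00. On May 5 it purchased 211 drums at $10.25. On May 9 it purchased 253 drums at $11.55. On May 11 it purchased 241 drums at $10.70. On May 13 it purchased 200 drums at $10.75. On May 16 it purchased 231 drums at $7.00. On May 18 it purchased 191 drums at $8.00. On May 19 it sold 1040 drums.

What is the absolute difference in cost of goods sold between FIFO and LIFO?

FIFO COGS: 163 @ $14.15 + 203 @ $14.00 + 211 @ $10.25 + 253 @ $11.55 + 210 @ $10.70 = $12,480.35
LIFO COGS: 191 @ $8.00 + 231 @ $7.00 + 200 @ $10.75 + 241 @ $10.70 + 177 @ $11.55 = $9,918.05
Difference = |$12,480.35 − $9,918.05| = $2,562.30

$2,562.30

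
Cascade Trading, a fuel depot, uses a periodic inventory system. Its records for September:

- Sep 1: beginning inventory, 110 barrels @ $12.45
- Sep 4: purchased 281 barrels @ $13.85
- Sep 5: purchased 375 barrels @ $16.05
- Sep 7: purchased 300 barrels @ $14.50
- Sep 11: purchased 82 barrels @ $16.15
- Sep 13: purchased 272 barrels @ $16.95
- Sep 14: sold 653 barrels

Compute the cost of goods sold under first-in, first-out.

Sep 14, 653 sold [FIFO — oldest first]: 110 @ $12.45 + 281 @ $13.85 + 262 @ $16.05 = $9,466.45
Ending inventory: 113 @ $16.05 + 300 @ $14.50 + 82 @ $16.15 + 272 @ $16.95 = $12,098.35

COGS = $9,466.45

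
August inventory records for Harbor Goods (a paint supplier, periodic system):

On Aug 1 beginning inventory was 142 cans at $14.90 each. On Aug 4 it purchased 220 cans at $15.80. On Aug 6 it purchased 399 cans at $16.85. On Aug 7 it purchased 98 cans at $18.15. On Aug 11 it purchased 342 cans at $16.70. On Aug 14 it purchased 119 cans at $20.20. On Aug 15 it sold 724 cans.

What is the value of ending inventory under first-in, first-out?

Aug 15, 724 sold [FIFO — oldest first]: 142 @ $14.90 + 220 @ $15.80 + 362 @ $16.85 = $11,691.50
Ending inventory: 37 @ $16.85 + 98 @ $18.15 + 342 @ $16.70 + 119 @ $20.20 = $10,517.35

Ending inventory = $10,517.35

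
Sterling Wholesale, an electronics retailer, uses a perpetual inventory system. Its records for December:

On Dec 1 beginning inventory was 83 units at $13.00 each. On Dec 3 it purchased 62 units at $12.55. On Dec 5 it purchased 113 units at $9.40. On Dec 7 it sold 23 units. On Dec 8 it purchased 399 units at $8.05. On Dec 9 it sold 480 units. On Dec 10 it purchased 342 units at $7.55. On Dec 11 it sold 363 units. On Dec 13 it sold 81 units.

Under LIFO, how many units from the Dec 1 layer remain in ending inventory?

Dec 7, 23 sold [LIFO — newest first]: 23 @ $9.40 = $216.20
Dec 9, 480 sold [LIFO — newest first]: 399 @ $8.05 + 81 @ $9.40 = $3,973.35
Dec 11, 363 sold [LIFO — newest first]: 342 @ $7.55 + 9 @ $9.40 + 12 @ $12.55 = $2,817.30
Dec 13, 81 sold [LIFO — newest first]: 50 @ $12.55 + 31 @ $13.00 = $1,030.50
Total COGS = $216.20 + $3,973.35 + $2,817.30 + $1,030.50 = $8,037.35
Ending inventory: 52 @ $13.00 = $676.00

52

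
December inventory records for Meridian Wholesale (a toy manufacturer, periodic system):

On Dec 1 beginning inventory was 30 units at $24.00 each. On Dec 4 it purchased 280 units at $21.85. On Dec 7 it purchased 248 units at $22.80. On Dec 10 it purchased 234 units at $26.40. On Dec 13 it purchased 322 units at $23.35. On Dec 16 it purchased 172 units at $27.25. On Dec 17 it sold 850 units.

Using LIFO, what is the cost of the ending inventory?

Ending inventory = $9,710.80

Dec 17, 850 sold [LIFO — newest first]: 172 @ $27.25 + 322 @ $23.35 + 234 @ $26.40 + 122 @ $22.80 = $21,164.90
Ending inventory: 30 @ $24.00 + 280 @ $21.85 + 126 @ $22.80 = $9,710.80
Check: goods available $30,875.70 = COGS $21,164.90 + ending $9,710.80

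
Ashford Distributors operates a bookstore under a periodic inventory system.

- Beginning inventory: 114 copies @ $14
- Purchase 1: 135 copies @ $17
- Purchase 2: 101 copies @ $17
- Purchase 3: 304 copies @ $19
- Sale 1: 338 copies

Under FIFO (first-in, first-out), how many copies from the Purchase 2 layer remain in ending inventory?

Sale 1 (338) [FIFO — oldest first]: 114 @ $14 + 135 @ $17 + 89 @ $17 = $5,404
Ending inventory: 12 @ $17 + 304 @ $19 = $5,980

12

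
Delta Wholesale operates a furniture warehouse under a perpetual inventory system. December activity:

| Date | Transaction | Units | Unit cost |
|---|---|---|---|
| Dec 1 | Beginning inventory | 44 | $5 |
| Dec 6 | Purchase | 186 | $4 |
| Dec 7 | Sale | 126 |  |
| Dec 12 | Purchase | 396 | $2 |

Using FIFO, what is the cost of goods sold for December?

Dec 7, 126 sold [FIFO — oldest first]: 44 @ $5 + 82 @ $4 = $548
Ending inventory: 104 @ $4 + 396 @ $2 = $1,208

COGS = $548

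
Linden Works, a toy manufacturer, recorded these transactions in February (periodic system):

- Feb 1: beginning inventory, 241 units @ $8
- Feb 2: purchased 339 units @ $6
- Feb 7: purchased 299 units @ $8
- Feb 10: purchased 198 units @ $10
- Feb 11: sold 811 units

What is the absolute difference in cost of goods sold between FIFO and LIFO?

$446

FIFO COGS: 241 @ $8 + 339 @ $6 + 231 @ $8 = $5,810
LIFO COGS: 198 @ $10 + 299 @ $8 + 314 @ $6 = $6,256
Difference = |$5,810 − $6,256| = $446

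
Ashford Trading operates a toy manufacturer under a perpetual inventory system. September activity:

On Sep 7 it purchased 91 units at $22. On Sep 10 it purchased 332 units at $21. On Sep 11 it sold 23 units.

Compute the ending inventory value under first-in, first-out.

Sep 11, 23 sold [FIFO — oldest first]: 23 @ $22 = $506
Ending inventory: 68 @ $22 + 332 @ $21 = $8,468

Ending inventory = $8,468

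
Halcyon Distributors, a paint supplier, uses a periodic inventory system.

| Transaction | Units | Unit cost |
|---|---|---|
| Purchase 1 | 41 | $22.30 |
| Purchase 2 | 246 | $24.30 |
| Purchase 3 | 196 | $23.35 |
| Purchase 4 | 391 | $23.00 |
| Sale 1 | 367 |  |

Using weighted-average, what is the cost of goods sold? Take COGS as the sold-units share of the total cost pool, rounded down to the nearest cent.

COGS = $8,592.04

Sale 1, sell 367: 367/874 × $20,461.70 → $8,592.04
Ending inventory (cost pool remaining) = $11,869.66
Check: goods available $20,461.70 = COGS $8,592.04 + ending $11,869.66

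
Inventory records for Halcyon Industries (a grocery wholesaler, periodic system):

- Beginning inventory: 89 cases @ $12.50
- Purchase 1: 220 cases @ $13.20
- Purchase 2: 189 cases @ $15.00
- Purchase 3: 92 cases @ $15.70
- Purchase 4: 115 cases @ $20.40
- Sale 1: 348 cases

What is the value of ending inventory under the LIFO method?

Ending inventory = $4,736.50

Sale 1 (348) [LIFO — newest first]: 115 @ $20.40 + 92 @ $15.70 + 141 @ $15.00 = $5,905.40
Ending inventory: 89 @ $12.50 + 220 @ $13.20 + 48 @ $15.00 = $4,736.50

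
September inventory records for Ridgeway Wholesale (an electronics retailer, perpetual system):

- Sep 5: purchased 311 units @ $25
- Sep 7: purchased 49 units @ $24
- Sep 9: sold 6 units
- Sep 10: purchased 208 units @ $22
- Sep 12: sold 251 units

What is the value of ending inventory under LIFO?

Sep 9, 6 sold [LIFO — newest first]: 6 @ $24 = $144
Sep 12, 251 sold [LIFO — newest first]: 208 @ $22 + 43 @ $24 = $5,608
Total COGS = $144 + $5,608 = $5,752
Ending inventory: 311 @ $25 = $7,775
Check: goods available $13,527 = COGS $5,752 + ending $7,775

Ending inventory = $7,775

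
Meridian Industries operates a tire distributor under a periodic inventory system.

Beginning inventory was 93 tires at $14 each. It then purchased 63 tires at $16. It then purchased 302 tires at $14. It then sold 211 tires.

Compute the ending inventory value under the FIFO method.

Sale 1 (211) [FIFO — oldest first]: 93 @ $14 + 63 @ $16 + 55 @ $14 = $3,080
Ending inventory: 247 @ $14 = $3,458

Ending inventory = $3,458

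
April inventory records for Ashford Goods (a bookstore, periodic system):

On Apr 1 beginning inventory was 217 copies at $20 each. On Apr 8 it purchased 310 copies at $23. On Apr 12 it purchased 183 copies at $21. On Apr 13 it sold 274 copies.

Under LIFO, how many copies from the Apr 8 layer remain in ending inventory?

219

Apr 13, 274 sold [LIFO — newest first]: 183 @ $21 + 91 @ $23 = $5,936
Ending inventory: 217 @ $20 + 219 @ $23 = $9,377
Check: goods available $15,313 = COGS $5,936 + ending $9,377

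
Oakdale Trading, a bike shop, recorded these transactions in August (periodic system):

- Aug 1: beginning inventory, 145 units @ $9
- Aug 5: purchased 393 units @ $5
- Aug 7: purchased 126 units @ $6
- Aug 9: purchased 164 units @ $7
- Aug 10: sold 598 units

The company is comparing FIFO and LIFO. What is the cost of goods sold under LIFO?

FIFO COGS: 145 @ $9 + 393 @ $5 + 60 @ $6 = $3,630
LIFO COGS: 164 @ $7 + 126 @ $6 + 308 @ $5 = $3,444

COGS = $3,444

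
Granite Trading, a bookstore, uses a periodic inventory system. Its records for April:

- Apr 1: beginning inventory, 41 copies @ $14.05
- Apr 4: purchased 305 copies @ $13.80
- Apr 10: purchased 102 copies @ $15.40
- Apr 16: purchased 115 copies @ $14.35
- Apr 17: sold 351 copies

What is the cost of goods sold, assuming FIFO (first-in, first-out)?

COGS = $4,862.05

Apr 17, 351 sold [FIFO — oldest first]: 41 @ $14.05 + 305 @ $13.80 + 5 @ $15.40 = $4,862.05
Ending inventory: 97 @ $15.40 + 115 @ $14.35 = $3,144.05
Check: goods available $8,006.10 = COGS $4,862.05 + ending $3,144.05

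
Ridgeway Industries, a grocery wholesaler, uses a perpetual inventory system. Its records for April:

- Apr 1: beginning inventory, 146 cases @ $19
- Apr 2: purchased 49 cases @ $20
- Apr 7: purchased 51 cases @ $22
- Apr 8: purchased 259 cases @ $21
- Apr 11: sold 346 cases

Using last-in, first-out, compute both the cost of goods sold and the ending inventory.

COGS = $7,281; ending inventory = $3,034

Apr 11, 346 sold [LIFO — newest first]: 259 @ $21 + 51 @ $22 + 36 @ $20 = $7,281
Ending inventory: 146 @ $19 + 13 @ $20 = $3,034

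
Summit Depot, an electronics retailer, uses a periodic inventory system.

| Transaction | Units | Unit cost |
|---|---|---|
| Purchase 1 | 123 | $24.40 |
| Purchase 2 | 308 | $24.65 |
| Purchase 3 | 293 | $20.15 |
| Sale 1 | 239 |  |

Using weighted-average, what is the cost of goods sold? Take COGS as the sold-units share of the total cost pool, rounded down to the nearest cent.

COGS = $5,445.94

Sale 1, sell 239: 239/724 × $16,497.35 → $5,445.94
Ending inventory (cost pool remaining) = $11,051.41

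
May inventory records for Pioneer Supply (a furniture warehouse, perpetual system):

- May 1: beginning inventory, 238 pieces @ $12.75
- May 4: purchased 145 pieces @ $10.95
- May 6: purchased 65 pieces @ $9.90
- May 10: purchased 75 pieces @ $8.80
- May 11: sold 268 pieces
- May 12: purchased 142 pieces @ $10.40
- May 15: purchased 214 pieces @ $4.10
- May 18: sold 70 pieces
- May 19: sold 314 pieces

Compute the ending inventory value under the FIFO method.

Ending inventory = $1,012.60

May 11, 268 sold [FIFO — oldest first]: 238 @ $12.75 + 30 @ $10.95 = $3,363.00
May 18, 70 sold [FIFO — oldest first]: 70 @ $10.95 = $766.50
May 19, 314 sold [FIFO — oldest first]: 45 @ $10.95 + 65 @ $9.90 + 75 @ $8.80 + 129 @ $10.40 = $3,137.85
Total COGS = $3,363.00 + $766.50 + $3,137.85 = $7,267.35
Ending inventory: 13 @ $10.40 + 214 @ $4.10 = $1,012.60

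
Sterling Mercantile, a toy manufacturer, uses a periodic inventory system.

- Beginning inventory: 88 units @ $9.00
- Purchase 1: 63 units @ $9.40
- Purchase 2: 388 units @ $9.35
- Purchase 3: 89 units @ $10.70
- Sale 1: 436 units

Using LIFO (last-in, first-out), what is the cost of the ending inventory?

Ending inventory = $1,767.55

Sale 1 (436) [LIFO — newest first]: 89 @ $10.70 + 347 @ $9.35 = $4,196.75
Ending inventory: 88 @ $9.00 + 63 @ $9.40 + 41 @ $9.35 = $1,767.55
Check: goods available $5,964.30 = COGS $4,196.75 + ending $1,767.55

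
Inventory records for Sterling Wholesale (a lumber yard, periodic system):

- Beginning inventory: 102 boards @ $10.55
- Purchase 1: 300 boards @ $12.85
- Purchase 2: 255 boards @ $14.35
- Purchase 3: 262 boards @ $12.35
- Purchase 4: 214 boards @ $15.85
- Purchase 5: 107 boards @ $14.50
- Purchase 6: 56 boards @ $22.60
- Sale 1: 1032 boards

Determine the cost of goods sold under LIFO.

COGS = $14,877.25

Sale 1 (1032) [LIFO — newest first]: 56 @ $22.60 + 107 @ $14.50 + 214 @ $15.85 + 262 @ $12.35 + 255 @ $14.35 + 138 @ $12.85 = $14,877.25
Ending inventory: 102 @ $10.55 + 162 @ $12.85 = $3,157.80
Check: goods available $18,035.05 = COGS $14,877.25 + ending $3,157.80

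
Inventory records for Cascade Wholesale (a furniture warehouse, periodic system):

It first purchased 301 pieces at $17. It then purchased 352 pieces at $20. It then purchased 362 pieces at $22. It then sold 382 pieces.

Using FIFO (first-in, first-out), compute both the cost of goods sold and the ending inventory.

COGS = $6,737; ending inventory = $13,384

Sale 1 (382) [FIFO — oldest first]: 301 @ $17 + 81 @ $20 = $6,737
Ending inventory: 271 @ $20 + 362 @ $22 = $13,384
Check: goods available $20,121 = COGS $6,737 + ending $13,384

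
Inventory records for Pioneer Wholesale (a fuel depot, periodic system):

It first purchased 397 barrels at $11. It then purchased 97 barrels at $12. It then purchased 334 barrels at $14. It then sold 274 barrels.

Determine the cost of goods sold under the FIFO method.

COGS = $3,014

Sale 1 (274) [FIFO — oldest first]: 274 @ $11 = $3,014
Ending inventory: 123 @ $11 + 97 @ $12 + 334 @ $14 = $7,193
Check: goods available $10,207 = COGS $3,014 + ending $7,193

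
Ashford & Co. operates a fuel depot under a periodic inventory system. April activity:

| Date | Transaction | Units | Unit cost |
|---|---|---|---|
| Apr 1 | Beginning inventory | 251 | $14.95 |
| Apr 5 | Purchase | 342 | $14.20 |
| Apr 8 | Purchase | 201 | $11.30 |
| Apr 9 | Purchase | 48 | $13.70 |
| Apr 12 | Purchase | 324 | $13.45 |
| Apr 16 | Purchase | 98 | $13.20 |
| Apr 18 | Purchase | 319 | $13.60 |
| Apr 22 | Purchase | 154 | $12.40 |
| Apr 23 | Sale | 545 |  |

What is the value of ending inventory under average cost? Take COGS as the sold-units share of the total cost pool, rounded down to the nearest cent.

Ending inventory = $16,083.53

Apr 23, sell 545: 545/1737 × $23,437.15 → $7,353.62
Ending inventory (cost pool remaining) = $16,083.53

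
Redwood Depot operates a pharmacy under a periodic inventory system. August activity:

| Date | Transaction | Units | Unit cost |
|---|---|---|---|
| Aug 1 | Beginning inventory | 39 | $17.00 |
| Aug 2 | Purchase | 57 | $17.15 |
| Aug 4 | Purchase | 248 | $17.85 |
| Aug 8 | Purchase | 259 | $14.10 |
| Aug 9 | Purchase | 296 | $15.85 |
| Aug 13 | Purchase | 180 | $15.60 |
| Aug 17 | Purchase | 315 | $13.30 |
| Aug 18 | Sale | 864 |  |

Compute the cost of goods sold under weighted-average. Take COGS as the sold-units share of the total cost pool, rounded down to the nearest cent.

COGS = $13,268.87

Aug 18, sell 864: 864/1394 × $21,408.35 → $13,268.87
Ending inventory (cost pool remaining) = $8,139.48
Check: goods available $21,408.35 = COGS $13,268.87 + ending $8,139.48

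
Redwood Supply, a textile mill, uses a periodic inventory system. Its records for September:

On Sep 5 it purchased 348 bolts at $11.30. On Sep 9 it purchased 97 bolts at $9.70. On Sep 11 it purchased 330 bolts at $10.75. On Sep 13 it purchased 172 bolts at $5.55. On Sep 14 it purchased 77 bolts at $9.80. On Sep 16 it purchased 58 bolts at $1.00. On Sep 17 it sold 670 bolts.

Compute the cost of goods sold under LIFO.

COGS = $5,634.80

Sep 17, 670 sold [LIFO — newest first]: 58 @ $1.00 + 77 @ $9.80 + 172 @ $5.55 + 330 @ $10.75 + 33 @ $9.70 = $5,634.80
Ending inventory: 348 @ $11.30 + 64 @ $9.70 = $4,553.20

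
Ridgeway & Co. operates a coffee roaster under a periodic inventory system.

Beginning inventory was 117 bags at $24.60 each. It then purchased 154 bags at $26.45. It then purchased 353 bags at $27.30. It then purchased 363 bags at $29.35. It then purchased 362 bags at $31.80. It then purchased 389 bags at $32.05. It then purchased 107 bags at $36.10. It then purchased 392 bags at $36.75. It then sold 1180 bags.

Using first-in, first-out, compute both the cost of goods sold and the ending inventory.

Sale 1 (1180) [FIFO — oldest first]: 117 @ $24.60 + 154 @ $26.45 + 353 @ $27.30 + 363 @ $29.35 + 193 @ $31.80 = $33,379.85
Ending inventory: 169 @ $31.80 + 389 @ $32.05 + 107 @ $36.10 + 392 @ $36.75 = $36,110.35

COGS = $33,379.85; ending inventory = $36,110.35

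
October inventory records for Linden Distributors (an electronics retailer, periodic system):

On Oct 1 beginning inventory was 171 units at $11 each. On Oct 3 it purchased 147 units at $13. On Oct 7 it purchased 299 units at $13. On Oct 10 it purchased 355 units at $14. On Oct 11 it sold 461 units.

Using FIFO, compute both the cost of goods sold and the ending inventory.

COGS = $5,651; ending inventory = $6,998

Oct 11, 461 sold [FIFO — oldest first]: 171 @ $11 + 147 @ $13 + 143 @ $13 = $5,651
Ending inventory: 156 @ $13 + 355 @ $14 = $6,998
Check: goods available $12,649 = COGS $5,651 + ending $6,998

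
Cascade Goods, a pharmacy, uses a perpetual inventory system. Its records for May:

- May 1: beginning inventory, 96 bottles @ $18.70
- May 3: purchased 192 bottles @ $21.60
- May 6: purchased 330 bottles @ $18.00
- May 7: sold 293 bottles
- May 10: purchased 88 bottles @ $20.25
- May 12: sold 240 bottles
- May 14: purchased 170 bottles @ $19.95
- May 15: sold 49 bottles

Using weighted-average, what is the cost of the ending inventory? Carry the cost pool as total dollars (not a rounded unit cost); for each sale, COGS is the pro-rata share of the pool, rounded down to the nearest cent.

Ending inventory = $5,790.44

After May 1: 96 on hand, pool $1,795.20 (≈ $18.7000 each)
After May 3: 288 on hand, pool $5,942.40 (≈ $20.6333 each)
After May 6: 618 on hand, pool $11,882.40 (≈ $19.2272 each)
May 7, sell 293: 293/618 × $11,882.40 → $5,633.56
After May 10: 413 on hand, pool $8,030.84 (≈ $19.4451 each)
May 12, sell 240: 240/413 × $8,030.84 → $4,666.83
After May 14: 343 on hand, pool $6,755.51 (≈ $19.6954 each)
May 15, sell 49: 49/343 × $6,755.51 → $965.07
Total COGS = $5,633.56 + $4,666.83 + $965.07 = $11,265.46
Ending inventory (cost pool remaining) = $5,790.44
Check: goods available $17,055.90 = COGS $11,265.46 + ending $5,790.44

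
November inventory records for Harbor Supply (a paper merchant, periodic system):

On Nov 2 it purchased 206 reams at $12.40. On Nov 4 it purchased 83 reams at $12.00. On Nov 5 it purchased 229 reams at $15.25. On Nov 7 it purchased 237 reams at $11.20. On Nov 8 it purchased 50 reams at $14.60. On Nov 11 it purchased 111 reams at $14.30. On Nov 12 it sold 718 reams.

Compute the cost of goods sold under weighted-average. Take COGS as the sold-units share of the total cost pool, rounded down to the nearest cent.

Nov 12, sell 718: 718/916 × $12,014.35 → $9,417.36
Ending inventory (cost pool remaining) = $2,596.99

COGS = $9,417.36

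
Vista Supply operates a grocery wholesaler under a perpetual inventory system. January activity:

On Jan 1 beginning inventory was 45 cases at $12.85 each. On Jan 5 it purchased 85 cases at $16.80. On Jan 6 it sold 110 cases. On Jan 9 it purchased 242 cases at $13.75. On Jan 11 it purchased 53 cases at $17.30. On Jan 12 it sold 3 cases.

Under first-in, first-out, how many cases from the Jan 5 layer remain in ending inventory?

Jan 6, 110 sold [FIFO — oldest first]: 45 @ $12.85 + 65 @ $16.80 = $1,670.25
Jan 12, 3 sold [FIFO — oldest first]: 3 @ $16.80 = $50.40
Total COGS = $1,670.25 + $50.40 = $1,720.65
Ending inventory: 17 @ $16.80 + 242 @ $13.75 + 53 @ $17.30 = $4,530.00

17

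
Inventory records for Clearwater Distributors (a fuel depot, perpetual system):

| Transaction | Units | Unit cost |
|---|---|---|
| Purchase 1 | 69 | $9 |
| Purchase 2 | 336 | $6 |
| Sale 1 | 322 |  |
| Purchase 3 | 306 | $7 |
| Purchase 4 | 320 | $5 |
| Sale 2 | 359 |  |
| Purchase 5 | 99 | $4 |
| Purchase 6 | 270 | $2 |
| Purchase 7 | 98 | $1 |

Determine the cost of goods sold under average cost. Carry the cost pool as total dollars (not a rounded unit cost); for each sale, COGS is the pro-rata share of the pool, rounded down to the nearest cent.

After Purchase 1: 69 on hand, pool $621.00 (≈ $9.0000 each)
After Purchase 2: 405 on hand, pool $2,637.00 (≈ $6.5111 each)
Sale 1, sell 322: 322/405 × $2,637.00 → $2,096.57
After Purchase 3: 389 on hand, pool $2,682.43 (≈ $6.8957 each)
After Purchase 4: 709 on hand, pool $4,282.43 (≈ $6.0401 each)
Sale 2, sell 359: 359/709 × $4,282.43 → $2,168.39
After Purchase 5: 449 on hand, pool $2,510.04 (≈ $5.5903 each)
After Purchase 6: 719 on hand, pool $3,050.04 (≈ $4.2421 each)
After Purchase 7: 817 on hand, pool $3,148.04 (≈ $3.8532 each)
Total COGS = $2,096.57 + $2,168.39 = $4,264.96
Ending inventory (cost pool remaining) = $3,148.04

COGS = $4,264.96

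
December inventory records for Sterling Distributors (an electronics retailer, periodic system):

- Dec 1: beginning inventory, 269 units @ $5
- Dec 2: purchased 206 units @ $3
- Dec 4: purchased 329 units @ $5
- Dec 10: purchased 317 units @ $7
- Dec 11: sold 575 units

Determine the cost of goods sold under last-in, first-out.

Dec 11, 575 sold [LIFO — newest first]: 317 @ $7 + 258 @ $5 = $3,509
Ending inventory: 269 @ $5 + 206 @ $3 + 71 @ $5 = $2,318

COGS = $3,509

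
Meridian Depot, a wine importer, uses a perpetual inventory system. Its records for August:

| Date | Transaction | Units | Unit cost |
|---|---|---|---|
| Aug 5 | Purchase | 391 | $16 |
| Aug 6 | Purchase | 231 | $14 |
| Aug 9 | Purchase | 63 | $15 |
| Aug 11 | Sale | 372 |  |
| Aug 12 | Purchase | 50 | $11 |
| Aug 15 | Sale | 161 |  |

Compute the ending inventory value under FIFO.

Aug 11, 372 sold [FIFO — oldest first]: 372 @ $16 = $5,952
Aug 15, 161 sold [FIFO — oldest first]: 19 @ $16 + 142 @ $14 = $2,292
Total COGS = $5,952 + $2,292 = $8,244
Ending inventory: 89 @ $14 + 63 @ $15 + 50 @ $11 = $2,741
Check: goods available $10,985 = COGS $8,244 + ending $2,741

Ending inventory = $2,741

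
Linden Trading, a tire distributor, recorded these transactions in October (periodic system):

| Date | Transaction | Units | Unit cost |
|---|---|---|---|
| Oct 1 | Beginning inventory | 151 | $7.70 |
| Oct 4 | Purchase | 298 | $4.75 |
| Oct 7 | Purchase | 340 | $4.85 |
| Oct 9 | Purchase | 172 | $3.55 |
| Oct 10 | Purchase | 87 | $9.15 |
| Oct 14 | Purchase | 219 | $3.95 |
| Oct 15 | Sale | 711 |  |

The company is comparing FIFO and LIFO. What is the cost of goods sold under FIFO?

COGS = $3,848.90

FIFO COGS: 151 @ $7.70 + 298 @ $4.75 + 262 @ $4.85 = $3,848.90
LIFO COGS: 219 @ $3.95 + 87 @ $9.15 + 172 @ $3.55 + 233 @ $4.85 = $3,401.75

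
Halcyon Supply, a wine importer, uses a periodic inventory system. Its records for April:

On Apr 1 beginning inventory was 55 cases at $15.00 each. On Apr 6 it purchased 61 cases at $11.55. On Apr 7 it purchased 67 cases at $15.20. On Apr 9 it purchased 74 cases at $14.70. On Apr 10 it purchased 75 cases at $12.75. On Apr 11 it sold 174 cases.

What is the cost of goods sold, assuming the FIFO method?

Apr 11, 174 sold [FIFO — oldest first]: 55 @ $15.00 + 61 @ $11.55 + 58 @ $15.20 = $2,411.15
Ending inventory: 9 @ $15.20 + 74 @ $14.70 + 75 @ $12.75 = $2,180.85

COGS = $2,411.15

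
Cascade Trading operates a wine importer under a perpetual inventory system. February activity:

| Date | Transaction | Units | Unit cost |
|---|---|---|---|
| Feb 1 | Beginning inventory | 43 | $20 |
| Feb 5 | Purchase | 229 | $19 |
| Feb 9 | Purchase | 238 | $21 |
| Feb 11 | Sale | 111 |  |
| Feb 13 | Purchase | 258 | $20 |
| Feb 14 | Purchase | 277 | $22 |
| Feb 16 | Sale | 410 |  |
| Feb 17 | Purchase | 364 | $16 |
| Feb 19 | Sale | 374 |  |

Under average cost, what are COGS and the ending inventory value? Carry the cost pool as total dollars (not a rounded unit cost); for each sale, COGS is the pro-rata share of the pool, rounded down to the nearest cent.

After Feb 1: 43 on hand, pool $860.00 (≈ $20.0000 each)
After Feb 5: 272 on hand, pool $5,211.00 (≈ $19.1581 each)
After Feb 9: 510 on hand, pool $10,209.00 (≈ $20.0176 each)
Feb 11, sell 111: 111/510 × $10,209.00 → $2,221.95
After Feb 13: 657 on hand, pool $13,147.05 (≈ $20.0107 each)
After Feb 14: 934 on hand, pool $19,241.05 (≈ $20.6007 each)
Feb 16, sell 410: 410/934 × $19,241.05 → $8,446.28
After Feb 17: 888 on hand, pool $16,618.77 (≈ $18.7148 each)
Feb 19, sell 374: 374/888 × $16,618.77 → $6,999.34
Total COGS = $2,221.95 + $8,446.28 + $6,999.34 = $17,667.57
Ending inventory (cost pool remaining) = $9,619.43
Check: goods available $27,287.00 = COGS $17,667.57 + ending $9,619.43

COGS = $17,667.57; ending inventory = $9,619.43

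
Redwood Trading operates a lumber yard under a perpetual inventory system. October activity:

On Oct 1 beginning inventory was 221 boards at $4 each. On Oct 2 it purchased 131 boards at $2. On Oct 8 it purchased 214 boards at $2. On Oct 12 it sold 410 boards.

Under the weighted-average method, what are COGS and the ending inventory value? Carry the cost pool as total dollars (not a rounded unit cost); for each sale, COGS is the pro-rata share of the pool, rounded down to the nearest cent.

COGS = $1,140.17; ending inventory = $433.83

After Oct 1: 221 on hand, pool $884.00 (≈ $4.0000 each)
After Oct 2: 352 on hand, pool $1,146.00 (≈ $3.2557 each)
After Oct 8: 566 on hand, pool $1,574.00 (≈ $2.7809 each)
Oct 12, sell 410: 410/566 × $1,574.00 → $1,140.17
Ending inventory (cost pool remaining) = $433.83
Check: goods available $1,574.00 = COGS $1,140.17 + ending $433.83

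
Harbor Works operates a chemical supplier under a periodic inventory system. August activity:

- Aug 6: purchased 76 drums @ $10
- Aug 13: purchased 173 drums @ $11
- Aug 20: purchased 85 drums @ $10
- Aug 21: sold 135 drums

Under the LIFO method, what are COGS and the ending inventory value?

COGS = $1,400; ending inventory = $2,113

Aug 21, 135 sold [LIFO — newest first]: 85 @ $10 + 50 @ $11 = $1,400
Ending inventory: 76 @ $10 + 123 @ $11 = $2,113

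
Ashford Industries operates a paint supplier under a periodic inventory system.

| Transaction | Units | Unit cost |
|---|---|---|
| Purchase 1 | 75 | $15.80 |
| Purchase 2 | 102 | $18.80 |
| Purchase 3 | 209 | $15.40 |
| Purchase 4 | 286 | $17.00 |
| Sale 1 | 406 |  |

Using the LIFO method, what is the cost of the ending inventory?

Ending inventory = $4,473.20

Sale 1 (406) [LIFO — newest first]: 286 @ $17.00 + 120 @ $15.40 = $6,710.00
Ending inventory: 75 @ $15.80 + 102 @ $18.80 + 89 @ $15.40 = $4,473.20
Check: goods available $11,183.20 = COGS $6,710.00 + ending $4,473.20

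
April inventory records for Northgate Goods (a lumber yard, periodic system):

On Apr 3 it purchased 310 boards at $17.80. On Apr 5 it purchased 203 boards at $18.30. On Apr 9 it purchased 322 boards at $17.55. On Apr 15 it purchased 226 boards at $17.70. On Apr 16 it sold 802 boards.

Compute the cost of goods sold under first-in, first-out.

COGS = $14,304.85

Apr 16, 802 sold [FIFO — oldest first]: 310 @ $17.80 + 203 @ $18.30 + 289 @ $17.55 = $14,304.85
Ending inventory: 33 @ $17.55 + 226 @ $17.70 = $4,579.35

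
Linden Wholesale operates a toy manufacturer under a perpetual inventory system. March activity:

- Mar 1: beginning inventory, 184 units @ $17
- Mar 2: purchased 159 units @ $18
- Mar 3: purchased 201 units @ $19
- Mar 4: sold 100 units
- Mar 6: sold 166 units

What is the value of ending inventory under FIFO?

Ending inventory = $5,205

Mar 4, 100 sold [FIFO — oldest first]: 100 @ $17 = $1,700
Mar 6, 166 sold [FIFO — oldest first]: 84 @ $17 + 82 @ $18 = $2,904
Total COGS = $1,700 + $2,904 = $4,604
Ending inventory: 77 @ $18 + 201 @ $19 = $5,205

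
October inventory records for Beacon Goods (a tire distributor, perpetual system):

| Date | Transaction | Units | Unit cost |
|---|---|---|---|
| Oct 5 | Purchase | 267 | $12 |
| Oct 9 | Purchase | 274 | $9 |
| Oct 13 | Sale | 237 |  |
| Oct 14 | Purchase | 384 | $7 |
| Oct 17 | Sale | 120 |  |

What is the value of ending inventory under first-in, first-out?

Ending inventory = $4,344

Oct 13, 237 sold [FIFO — oldest first]: 237 @ $12 = $2,844
Oct 17, 120 sold [FIFO — oldest first]: 30 @ $12 + 90 @ $9 = $1,170
Total COGS = $2,844 + $1,170 = $4,014
Ending inventory: 184 @ $9 + 384 @ $7 = $4,344
Check: goods available $8,358 = COGS $4,014 + ending $4,344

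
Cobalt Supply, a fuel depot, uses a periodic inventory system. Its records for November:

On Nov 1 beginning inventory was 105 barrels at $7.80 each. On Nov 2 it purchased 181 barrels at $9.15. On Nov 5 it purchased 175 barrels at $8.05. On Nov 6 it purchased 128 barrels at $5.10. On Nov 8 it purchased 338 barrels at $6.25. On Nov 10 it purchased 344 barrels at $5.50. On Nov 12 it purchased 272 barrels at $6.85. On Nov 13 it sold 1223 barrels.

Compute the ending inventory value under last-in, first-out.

Nov 13, 1223 sold [LIFO — newest first]: 272 @ $6.85 + 344 @ $5.50 + 338 @ $6.25 + 128 @ $5.10 + 141 @ $8.05 = $7,655.55
Ending inventory: 105 @ $7.80 + 181 @ $9.15 + 34 @ $8.05 = $2,748.85

Ending inventory = $2,748.85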